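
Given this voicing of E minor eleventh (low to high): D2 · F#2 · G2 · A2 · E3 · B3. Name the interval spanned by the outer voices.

The outer voices are D2 and B3.
Counting 13 letters and 21 half steps from D gives a major thirteenth.

major thirteenth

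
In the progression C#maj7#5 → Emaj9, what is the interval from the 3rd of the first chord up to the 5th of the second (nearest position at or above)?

C#maj7#5 has E# as its 3rd, and Emaj9 has B as its 5th.
5 letter names make it a fifth; at 6 semitones (a half step narrower than perfect) the quality is diminished.

diminished 5th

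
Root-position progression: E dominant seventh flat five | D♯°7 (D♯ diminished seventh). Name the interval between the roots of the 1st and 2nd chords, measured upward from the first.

The roots are E and D♯.
E up to D♯ spans 7 letter names and 11 semitones — a major seventh.

major seventh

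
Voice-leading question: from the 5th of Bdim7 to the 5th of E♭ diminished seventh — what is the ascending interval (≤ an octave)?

The 5th of Bdim7 is F; the 5th of E♭ diminished seventh is B𝄫.
F up to B𝄫 is 4 semitones, a half step narrower than a perfect fourth, so the interval is diminished.

diminished fourth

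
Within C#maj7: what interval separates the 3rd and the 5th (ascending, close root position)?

minor third

C#Δ7 (C# major seventh) is spelled C#–E#–G#–B#.
3rd = E#; 5th = G#.
3 letter names make it a third; at 3 semitones (a half step narrower than major) the quality is minor.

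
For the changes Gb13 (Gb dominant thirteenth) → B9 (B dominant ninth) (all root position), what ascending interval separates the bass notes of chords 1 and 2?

The roots are Gb and B.
Gb up to B is 5 semitones, a half step wider than a major third, so the interval is augmented.

augmented third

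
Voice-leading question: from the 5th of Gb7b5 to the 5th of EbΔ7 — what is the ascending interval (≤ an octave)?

A6

The 5th of Gb7b5 is Dbb; the 5th of EbΔ7 is Bb.
6 letter names make it a sixth; at 10 semitones (a half step wider than major) the quality is augmented.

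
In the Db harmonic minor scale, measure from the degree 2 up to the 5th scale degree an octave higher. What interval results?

Db harmonic minor: Db Eb Fb Gb Ab Bbb C.
So we need the interval from Eb up to Ab.
From Eb to Ab is 17 semitones, exactly the perfect eleventh.

perfect 11th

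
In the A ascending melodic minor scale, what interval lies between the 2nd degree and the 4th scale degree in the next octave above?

m10

The scale runs A B C D E F# G#.
That puts B below D.
From B to D: 15 semitones over a tenth = minor.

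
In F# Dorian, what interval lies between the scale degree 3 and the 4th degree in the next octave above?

Spelling F# Dorian: F# G# A B C# D# E.
The scale degree 3 is A and the 4th degree (up an octave) is B.
Counting 9 letters and 14 half steps from A gives a major ninth.

major ninth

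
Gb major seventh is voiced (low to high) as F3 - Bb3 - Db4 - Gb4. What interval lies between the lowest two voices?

perfect fourth

Those voices are F3 and Bb3.
From F to Bb is 5 semitones, exactly the perfect fourth.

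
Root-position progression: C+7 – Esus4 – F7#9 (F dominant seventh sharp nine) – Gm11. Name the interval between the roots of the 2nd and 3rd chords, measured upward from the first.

minor second

The roots are E and F.
From E to F: 1 semitone over a second = minor.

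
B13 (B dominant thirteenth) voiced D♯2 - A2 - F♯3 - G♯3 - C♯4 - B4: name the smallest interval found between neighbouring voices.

major 2nd

Adjacent intervals: D♯2→A2 = diminished fifth; A2→F♯3 = major sixth; F♯3→G♯3 = major second; G♯3→C♯4 = perfect fourth; C♯4→B4 = minor seventh.
The smallest is F♯3 to G♯3, a major second (2 semitones).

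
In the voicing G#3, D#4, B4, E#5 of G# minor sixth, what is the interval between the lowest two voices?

perfect 5th

Those voices are G#3 and D#4.
From G# to D# is 7 semitones, exactly the perfect fifth.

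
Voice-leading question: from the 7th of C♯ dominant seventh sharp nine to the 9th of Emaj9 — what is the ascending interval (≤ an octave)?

The 7th of C♯ dominant seventh sharp nine is B; the 9th of Emaj9 is F♯.
Counting 5 letters and 7 half steps from B gives a perfect fifth.

P5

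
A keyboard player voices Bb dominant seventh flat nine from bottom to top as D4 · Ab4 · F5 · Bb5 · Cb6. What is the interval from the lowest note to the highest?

The outer voices are D4 and Cb6.
14 letter names make it a fourteenth; at 21 semitones (a whole step narrower than major) the quality is diminished.

diminished fourteenth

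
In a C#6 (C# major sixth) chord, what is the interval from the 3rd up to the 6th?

C#6: C# E# G# A#.
The 3rd is E# and the 6th is A#.
From E# to A# is 5 semitones, exactly the perfect fourth.

perfect 4th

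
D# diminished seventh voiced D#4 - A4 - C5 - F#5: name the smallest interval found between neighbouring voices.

Adjacent intervals: D#4→A4 = diminished fifth; A4→C5 = minor third; C5→F#5 = augmented fourth.
The smallest is A4 to C5, a minor third (3 semitones).

minor third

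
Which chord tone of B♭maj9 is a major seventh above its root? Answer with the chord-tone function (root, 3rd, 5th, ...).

7th

B♭maj9 (B♭ major ninth): B♭-D-F-A-C.
The root is B♭. A major seventh above B♭ is A.
A is the chord's 7th.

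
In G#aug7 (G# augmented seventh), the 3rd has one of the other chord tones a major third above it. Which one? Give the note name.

D##

G# augmented seventh is spelled G# B# D## F#.
The 3rd is B#. A major third above B# is D##.
D## is the chord's 5th.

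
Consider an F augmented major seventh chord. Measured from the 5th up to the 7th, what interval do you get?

minor third

The chord tones of Fmaj7#5 are F–A–C♯–E.
That puts C♯ below E.
From C♯ to E: 3 semitones over a third = minor.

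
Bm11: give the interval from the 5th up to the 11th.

minor seventh

Bm11 is spelled B–D–F#–A–C#–E.
That puts F# below E.
7 letter names make it a seventh; at 10 semitones (a half step narrower than major) the quality is minor.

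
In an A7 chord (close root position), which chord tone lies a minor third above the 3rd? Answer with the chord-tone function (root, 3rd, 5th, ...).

5th

The chord tones of A7 are A–C♯–E–G.
The 3rd is C♯. A minor third above C♯ is E.
E is the chord's 5th.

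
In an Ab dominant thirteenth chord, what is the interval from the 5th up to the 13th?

M9

Spelling the chord: Ab–C–Eb–Gb–Bb–F.
5th = Eb; 13th = F.
Eb up to F spans 9 letter names and 14 semitones — a major ninth.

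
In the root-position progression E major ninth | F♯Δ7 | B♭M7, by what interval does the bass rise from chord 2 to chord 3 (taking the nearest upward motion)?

diminished fourth

The roots are F♯ and B♭.
F♯ up to B♭ is 4 semitones, a half step narrower than a perfect fourth, so the interval is diminished.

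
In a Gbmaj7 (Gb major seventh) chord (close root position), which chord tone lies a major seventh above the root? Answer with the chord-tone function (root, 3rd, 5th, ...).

7th

The chord tones of GbM7 are Gb-Bb-Db-F.
The root is Gb. A major seventh above Gb is F.
F is the chord's 7th.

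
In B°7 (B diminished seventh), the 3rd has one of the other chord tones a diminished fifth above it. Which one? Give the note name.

The chord tones of B°7 (B diminished seventh) are B, D, F, Ab.
The 3rd is D. A diminished fifth above D is Ab.
Ab is the chord's 7th.

Ab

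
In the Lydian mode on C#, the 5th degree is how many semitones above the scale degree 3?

3

The scale is C# D# E# F## G# A# B#.
E# up to G# is a minor third — 3 semitones.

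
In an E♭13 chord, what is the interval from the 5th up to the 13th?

The chord tones of E♭13 (E♭ dominant thirteenth) are E♭-G-B♭-D♭-F-C.
5th = B♭; 13th = C.
B♭ up to C spans 9 letter names and 14 semitones — a major ninth.

major ninth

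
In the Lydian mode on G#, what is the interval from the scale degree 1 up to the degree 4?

G# lydian: G# A# B# C## D# E# F##.
The scale degree 1 is G# and the scale degree 4 is C##.
From G# to C##: 6 semitones over a fourth = augmented.

A4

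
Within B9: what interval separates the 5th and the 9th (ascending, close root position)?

Spelling the chord: B, D♯, F♯, A, C♯.
5th = F♯; 9th = C♯.
From F♯ to C♯ is 7 semitones, exactly the perfect fifth.

perfect 5th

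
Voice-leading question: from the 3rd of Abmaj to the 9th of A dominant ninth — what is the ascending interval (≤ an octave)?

M7

The 3rd of Abmaj is C; the 9th of A dominant ninth is B.
From C to B is 11 semitones, exactly the major seventh.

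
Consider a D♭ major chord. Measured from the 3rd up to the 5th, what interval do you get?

The chord tones of D♭ (D♭ major) are D♭ F A♭.
That puts F below A♭.
F up to A♭ is 3 semitones, a half step narrower than a major third, so the interval is minor.

minor third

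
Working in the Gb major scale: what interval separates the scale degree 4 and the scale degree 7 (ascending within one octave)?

augmented fourth

The scale runs Gb Ab Bb Cb Db Eb F.
Scale degree 4 = Cb; degree 7 = F.
4 letter names make it a fourth; at 6 semitones (a half step wider than perfect) the quality is augmented.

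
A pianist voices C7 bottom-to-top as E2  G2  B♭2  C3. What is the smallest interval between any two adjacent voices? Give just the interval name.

major 2nd

Adjacent intervals: E2→G2 = minor third; G2→B♭2 = minor third; B♭2→C3 = major second.
The smallest is B♭2 to C3, a major second (2 semitones).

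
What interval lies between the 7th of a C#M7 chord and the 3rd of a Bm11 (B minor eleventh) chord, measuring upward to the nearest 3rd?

The 7th of C#M7 is B#; the 3rd of Bm11 (B minor eleventh) is D.
3 letter names make it a third; at 2 semitones (a whole step narrower than major) the quality is diminished.

diminished third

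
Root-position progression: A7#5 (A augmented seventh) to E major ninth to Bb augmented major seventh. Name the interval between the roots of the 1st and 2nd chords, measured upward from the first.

The roots are A and E.
A up to E spans 5 letter names and 7 semitones — a perfect fifth.

perfect fifth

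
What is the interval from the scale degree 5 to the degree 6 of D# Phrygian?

minor second

Spelling D# Phrygian: D# E F# G# A# B C#.
Scale degree 5 = A#; 6th degree = B.
A# up to B is 1 semitone, a half step narrower than a major second, so the interval is minor.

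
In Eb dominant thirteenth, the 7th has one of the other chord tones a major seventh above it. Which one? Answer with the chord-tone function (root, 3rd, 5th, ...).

Eb dominant thirteenth is spelled Eb G Bb Db F C.
The 7th is Db. A major seventh above Db is C.
C is the chord's 13th.

13th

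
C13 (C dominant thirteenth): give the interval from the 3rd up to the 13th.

Spelling the chord: C-E-G-Bb-D-A.
3rd = E; 13th = A.
From E to A is 17 semitones, exactly the perfect eleventh.

perfect eleventh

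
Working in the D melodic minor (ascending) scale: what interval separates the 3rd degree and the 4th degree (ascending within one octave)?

The scale runs D E F G A B C#.
3rd degree = F; scale degree 4 = G.
Counting 2 letters and 2 half steps from F gives a major second.

major second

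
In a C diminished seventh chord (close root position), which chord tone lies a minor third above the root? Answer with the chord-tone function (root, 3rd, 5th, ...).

Cdim7 is spelled C-Eb-Gb-Bbb.
The root is C. A minor third above C is Eb.
Eb is the chord's 3rd.

3rd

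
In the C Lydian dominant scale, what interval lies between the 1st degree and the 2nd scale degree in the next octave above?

C lydian dominant: C D E F♯ G A B♭.
1st degree = C; degree 2 (up an octave) = D.
From C to D is 14 semitones, exactly the major ninth.

major 9th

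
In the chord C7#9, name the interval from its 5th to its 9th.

augmented fifth

C7#9 is spelled C, E, G, B♭, D♯.
5th = G; 9th = D♯.
5 letter names make it a fifth; at 8 semitones (a half step wider than perfect) the quality is augmented.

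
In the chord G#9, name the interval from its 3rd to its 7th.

G# dominant ninth is spelled G#–B#–D#–F#–A#.
That puts B# below F#.
From B# to F#: 6 semitones over a fifth = diminished.
That tritone between 3rd and 7th is what gives the dominant seventh its pull toward resolution.

d5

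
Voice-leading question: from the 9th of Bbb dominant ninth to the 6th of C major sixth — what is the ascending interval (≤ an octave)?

augmented sixth

Bbb dominant ninth has Cb as its 9th, and C major sixth has A as its 6th.
Cb up to A is 10 semitones, a half step wider than a major sixth, so the interval is augmented.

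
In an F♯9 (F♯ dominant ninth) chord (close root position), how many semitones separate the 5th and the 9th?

7

Spelling the chord: F♯-A♯-C♯-E-G♯.
C♯ to G♯ is a perfect fifth: 7 semitones.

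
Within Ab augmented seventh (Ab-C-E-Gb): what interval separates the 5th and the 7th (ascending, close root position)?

That puts E below Gb.
From E to Gb: 2 semitones over a third = diminished.

diminished third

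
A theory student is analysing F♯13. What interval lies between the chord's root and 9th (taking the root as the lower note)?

major ninth

F♯13 (F♯ dominant thirteenth): F♯ A♯ C♯ E G♯ D♯.
Root = F♯; 9th = G♯.
F♯ up to G♯ spans 9 letter names and 14 semitones — a major ninth.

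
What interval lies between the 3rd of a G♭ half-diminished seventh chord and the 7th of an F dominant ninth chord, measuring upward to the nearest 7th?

augmented fourth

G♭ half-diminished seventh has B𝄫 as its 3rd, and F dominant ninth has E♭ as its 7th.
B𝄫 up to E♭ is 6 semitones, a half step wider than a perfect fourth, so the interval is augmented.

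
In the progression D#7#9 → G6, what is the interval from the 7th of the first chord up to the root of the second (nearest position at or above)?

diminished 5th

D#7#9 has C# as its 7th, and G6 has G as its root.
From C# to G: 6 semitones over a fifth = diminished.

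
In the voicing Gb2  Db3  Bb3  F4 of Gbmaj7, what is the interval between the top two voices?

perfect fifth

Those voices are Bb3 and F4.
From Bb to F is 7 semitones, exactly the perfect fifth.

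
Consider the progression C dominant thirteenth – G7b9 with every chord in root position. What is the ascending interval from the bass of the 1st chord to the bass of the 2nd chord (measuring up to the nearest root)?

perfect 5th

The roots are C and G.
Counting 5 letters and 7 half steps from C gives a perfect fifth.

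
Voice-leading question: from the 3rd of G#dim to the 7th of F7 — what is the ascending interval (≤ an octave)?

The 3rd of G#dim is B; the 7th of F7 is Eb.
B up to Eb is 4 semitones, a half step narrower than a perfect fourth, so the interval is diminished.

diminished fourth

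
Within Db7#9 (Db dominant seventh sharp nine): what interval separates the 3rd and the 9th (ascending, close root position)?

Db7#9 (Db dominant seventh sharp nine): Db, F, Ab, Cb, E.
That puts F below E.
From F to E is 11 semitones, exactly the major seventh.

major seventh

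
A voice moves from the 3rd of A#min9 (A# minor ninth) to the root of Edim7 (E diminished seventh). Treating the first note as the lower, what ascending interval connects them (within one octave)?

minor third

A#min9 (A# minor ninth) has C# as its 3rd, and Edim7 (E diminished seventh) has E as its root.
C# up to E is 3 semitones, a half step narrower than a major third, so the interval is minor.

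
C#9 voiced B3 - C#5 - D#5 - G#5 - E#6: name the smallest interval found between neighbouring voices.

major second

Adjacent intervals: B3→C#5 = major ninth; C#5→D#5 = major second; D#5→G#5 = perfect fourth; G#5→E#6 = major sixth.
The smallest is C#5 to D#5, a major second (2 semitones).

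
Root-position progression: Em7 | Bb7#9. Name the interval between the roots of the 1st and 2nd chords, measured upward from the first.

diminished 5th

The roots are E and Bb.
From E to Bb: 6 semitones over a fifth = diminished.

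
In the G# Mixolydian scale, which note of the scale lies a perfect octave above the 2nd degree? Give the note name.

A#

The scale is G# A# B# C# D# E# F#.
The 2nd degree is A#; a perfect octave above that is A# — scale degree 2.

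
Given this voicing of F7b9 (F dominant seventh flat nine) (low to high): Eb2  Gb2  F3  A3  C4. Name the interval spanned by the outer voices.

The outer voices are Eb2 and C4.
From Eb to C is 21 semitones, exactly the major thirteenth.

major thirteenth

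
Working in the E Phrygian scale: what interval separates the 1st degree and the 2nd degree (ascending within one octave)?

E phrygian: E F G A B C D.
1st degree = E; scale degree 2 = F.
E up to F is 1 semitone, a half step narrower than a major second, so the interval is minor.

minor second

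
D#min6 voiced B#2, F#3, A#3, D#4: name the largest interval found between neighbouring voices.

Adjacent intervals: B#2→F#3 = diminished fifth; F#3→A#3 = major third; A#3→D#4 = perfect fourth.
The largest is B#2 to F#3, a diminished fifth (6 semitones).

diminished fifth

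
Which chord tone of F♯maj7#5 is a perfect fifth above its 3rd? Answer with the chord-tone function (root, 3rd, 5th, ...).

7th

F♯ augmented major seventh: F♯ A♯ C𝄪 E♯.
The 3rd is A♯. A perfect fifth above A♯ is E♯.
E♯ is the chord's 7th.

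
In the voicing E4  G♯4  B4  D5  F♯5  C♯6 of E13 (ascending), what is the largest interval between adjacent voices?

Adjacent intervals: E4→G♯4 = major third; G♯4→B4 = minor third; B4→D5 = minor third; D5→F♯5 = major third; F♯5→C♯6 = perfect fifth.
The largest is F♯5 to C♯6, a perfect fifth (7 semitones).

perfect fifth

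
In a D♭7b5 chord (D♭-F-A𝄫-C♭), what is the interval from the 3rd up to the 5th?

So we need the interval from F up to A𝄫.
From F to A𝄫: 2 semitones over a third = diminished.

diminished third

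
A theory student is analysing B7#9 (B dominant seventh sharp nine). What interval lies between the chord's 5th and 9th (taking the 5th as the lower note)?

augmented fifth

B7#9 (B dominant seventh sharp nine) is spelled B D♯ F♯ A C𝄪.
So we need the interval from F♯ up to C𝄪.
From F♯ to C𝄪: 8 semitones over a fifth = augmented.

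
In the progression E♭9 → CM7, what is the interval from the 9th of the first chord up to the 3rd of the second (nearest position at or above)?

major 7th

The 9th of E♭9 is F; the 3rd of CM7 is E.
From F to E is 11 semitones, exactly the major seventh.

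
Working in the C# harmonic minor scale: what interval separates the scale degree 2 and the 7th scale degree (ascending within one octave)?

M6

Spelling the C# harmonic minor scale: C# D# E F# G# A B#.
That puts D# below B#.
D# up to B# spans 6 letter names and 9 semitones — a major sixth.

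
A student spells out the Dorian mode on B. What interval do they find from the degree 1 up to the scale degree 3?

The scale runs B C# D E F# G# A.
So we need the interval from B up to D.
B up to D is 3 semitones, a half step narrower than a major third, so the interval is minor.

m3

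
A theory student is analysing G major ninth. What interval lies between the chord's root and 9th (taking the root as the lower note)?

The chord tones of Gmaj9 (G major ninth) are G, B, D, F♯, A.
The root is G and the 9th is A.
Counting 9 letters and 14 half steps from G gives a major ninth.

major ninth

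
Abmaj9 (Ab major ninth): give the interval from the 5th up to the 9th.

Abmaj9 is spelled Ab–C–Eb–G–Bb.
5th = Eb; 9th = Bb.
From Eb to Bb is 7 semitones, exactly the perfect fifth.

perfect fifth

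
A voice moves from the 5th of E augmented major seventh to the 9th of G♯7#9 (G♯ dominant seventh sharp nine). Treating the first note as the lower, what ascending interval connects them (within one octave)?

major seventh

The 5th of E augmented major seventh is B♯; the 9th of G♯7#9 (G♯ dominant seventh sharp nine) is A𝄪.
B♯ up to A𝄪 spans 7 letter names and 11 semitones — a major seventh.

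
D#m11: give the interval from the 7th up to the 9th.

major 3rd

D#m11 (D# minor eleventh): D#, F#, A#, C#, E#, G#.
That puts C# below E#.
C# up to E# spans 3 letter names and 4 semitones — a major third.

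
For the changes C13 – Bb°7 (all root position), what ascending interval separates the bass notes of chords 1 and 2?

The roots are C and Bb.
C up to Bb is 10 semitones, a half step narrower than a major seventh, so the interval is minor.

minor 7th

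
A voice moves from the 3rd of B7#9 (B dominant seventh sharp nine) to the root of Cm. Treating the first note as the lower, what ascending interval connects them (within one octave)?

diminished 7th

The 3rd of B7#9 (B dominant seventh sharp nine) is D#; the root of Cm is C.
D# up to C is 9 semitones, a whole step narrower than a major seventh, so the interval is diminished.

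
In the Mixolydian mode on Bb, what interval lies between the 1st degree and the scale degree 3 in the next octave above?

Spelling the Mixolydian mode on Bb: Bb C D Eb F G Ab.
So we need the interval from Bb up to D.
Bb up to D spans 10 letter names and 16 semitones — a major tenth.

major tenth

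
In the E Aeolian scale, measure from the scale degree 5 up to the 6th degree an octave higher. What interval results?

Spelling the E Aeolian scale: E F♯ G A B C D.
Scale degree 5 = B; 6th scale degree (up an octave) = C.
From B to C: 13 semitones over a ninth = minor.

minor 9th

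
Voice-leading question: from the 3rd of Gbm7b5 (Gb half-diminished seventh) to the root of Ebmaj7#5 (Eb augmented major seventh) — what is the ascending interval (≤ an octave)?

Gbm7b5 (Gb half-diminished seventh) has Bbb as its 3rd, and Ebmaj7#5 (Eb augmented major seventh) has Eb as its root.
Bbb up to Eb is 6 semitones, a half step wider than a perfect fourth, so the interval is augmented.

augmented fourth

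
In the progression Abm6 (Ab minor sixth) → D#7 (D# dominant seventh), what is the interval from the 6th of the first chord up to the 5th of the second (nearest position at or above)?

augmented 3rd

The 6th of Abm6 (Ab minor sixth) is F; the 5th of D#7 (D# dominant seventh) is A#.
F up to A# is 5 semitones, a half step wider than a major third, so the interval is augmented.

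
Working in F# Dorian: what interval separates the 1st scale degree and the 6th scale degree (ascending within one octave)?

F# dorian: F# G# A B C# D# E.
That puts F# below D#.
F# up to D# spans 6 letter names and 9 semitones — a major sixth.

major 6th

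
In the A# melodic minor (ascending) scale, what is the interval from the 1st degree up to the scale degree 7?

major 7th

Spelling the A# melodic minor (ascending) scale: A# B# C# D# E# F## G##.
The 1st degree is A# and the 7th degree is G##.
From A# to G## is 11 semitones, exactly the major seventh.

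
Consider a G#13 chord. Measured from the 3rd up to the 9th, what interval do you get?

minor 7th

The chord tones of G# dominant thirteenth are G#–B#–D#–F#–A#–E#.
3rd = B#; 9th = A#.
7 letter names make it a seventh; at 10 semitones (a half step narrower than major) the quality is minor.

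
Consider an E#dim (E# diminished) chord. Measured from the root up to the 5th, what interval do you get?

diminished fifth

The chord tones of E#° are E# G# B.
So we need the interval from E# up to B.
From E# to B: 6 semitones over a fifth = diminished.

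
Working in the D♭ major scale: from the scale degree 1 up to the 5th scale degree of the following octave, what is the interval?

perfect 12th

The scale runs D♭ E♭ F G♭ A♭ B♭ C.
That puts D♭ below A♭.
From D♭ to A♭ is 19 semitones, exactly the perfect twelfth.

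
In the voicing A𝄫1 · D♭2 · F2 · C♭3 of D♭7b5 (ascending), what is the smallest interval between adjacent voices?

Adjacent intervals: A𝄫1→D♭2 = augmented fourth; D♭2→F2 = major third; F2→C♭3 = diminished fifth.
The smallest is D♭2 to F2, a major third (4 semitones).

major third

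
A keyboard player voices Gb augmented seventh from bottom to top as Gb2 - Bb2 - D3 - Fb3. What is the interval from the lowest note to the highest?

minor 7th

The outer voices are Gb2 and Fb3.
7 letter names make it a seventh; at 10 semitones (a half step narrower than major) the quality is minor.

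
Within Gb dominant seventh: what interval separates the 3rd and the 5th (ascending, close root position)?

minor 3rd

Spelling the chord: Gb-Bb-Db-Fb.
The 3rd is Bb and the 5th is Db.
Bb up to Db is 3 semitones, a half step narrower than a major third, so the interval is minor.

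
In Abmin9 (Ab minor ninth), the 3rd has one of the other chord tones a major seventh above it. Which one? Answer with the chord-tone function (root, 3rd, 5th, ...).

Spelling the chord: Ab Cb Eb Gb Bb.
The 3rd is Cb. A major seventh above Cb is Bb.
Bb is the chord's 9th.

9th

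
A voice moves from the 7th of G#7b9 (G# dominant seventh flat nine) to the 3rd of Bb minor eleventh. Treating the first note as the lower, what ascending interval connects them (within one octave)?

The 7th of G#7b9 (G# dominant seventh flat nine) is F#; the 3rd of Bb minor eleventh is Db.
From F# to Db: 7 semitones over a sixth = diminished.

diminished sixth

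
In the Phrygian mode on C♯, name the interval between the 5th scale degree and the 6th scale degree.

Spelling the Phrygian mode on C♯: C♯ D E F♯ G♯ A B.
The 5th scale degree is G♯ and the 6th scale degree is A.
2 letter names make it a second; at 1 semitone (a half step narrower than major) the quality is minor.

m2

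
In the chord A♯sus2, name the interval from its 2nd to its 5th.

The chord tones of A♯sus2 are A♯–B♯–E♯.
That puts B♯ below E♯.
B♯ up to E♯ spans 4 letter names and 5 semitones — a perfect fourth.

perfect fourth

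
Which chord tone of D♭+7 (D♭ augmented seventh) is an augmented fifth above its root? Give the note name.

D♭aug7 is spelled D♭–F–A–C♭.
The root is D♭. An augmented fifth above D♭ is A.
A is the chord's 5th.

A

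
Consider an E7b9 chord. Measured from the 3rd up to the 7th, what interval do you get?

d5

E7b9 (E dominant seventh flat nine): E–G♯–B–D–F.
So we need the interval from G♯ up to D.
5 letter names make it a fifth; at 6 semitones (a half step narrower than perfect) the quality is diminished.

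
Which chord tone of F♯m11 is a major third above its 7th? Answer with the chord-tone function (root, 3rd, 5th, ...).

F♯m11: F♯ A C♯ E G♯ B.
The 7th is E. A major third above E is G♯.
G♯ is the chord's 9th.

9th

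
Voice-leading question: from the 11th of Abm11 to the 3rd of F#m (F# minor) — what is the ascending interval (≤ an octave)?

Abm11 has Db as its 11th, and F#m (F# minor) has A as its 3rd.
5 letter names make it a fifth; at 8 semitones (a half step wider than perfect) the quality is augmented.

A5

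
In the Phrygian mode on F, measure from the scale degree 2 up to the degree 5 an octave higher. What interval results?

F phrygian: F Gb Ab Bb C Db Eb.
So we need the interval from Gb up to C.
From Gb to C: 18 semitones over an eleventh = augmented.

augmented 11th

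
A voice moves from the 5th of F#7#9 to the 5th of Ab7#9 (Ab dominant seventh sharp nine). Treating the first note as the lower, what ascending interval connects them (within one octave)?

F#7#9 has C# as its 5th, and Ab7#9 (Ab dominant seventh sharp nine) has Eb as its 5th.
C# up to Eb is 2 semitones, a whole step narrower than a major third, so the interval is diminished.

diminished third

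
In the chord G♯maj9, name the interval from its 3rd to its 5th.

minor 3rd

Spelling the chord: G♯-B♯-D♯-F𝄪-A♯.
The 3rd is B♯ and the 5th is D♯.
From B♯ to D♯: 3 semitones over a third = minor.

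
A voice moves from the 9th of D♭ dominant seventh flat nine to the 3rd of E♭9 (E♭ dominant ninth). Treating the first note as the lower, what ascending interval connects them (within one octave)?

augmented third

D♭ dominant seventh flat nine has E𝄫 as its 9th, and E♭9 (E♭ dominant ninth) has G as its 3rd.
From E𝄫 to G: 5 semitones over a third = augmented.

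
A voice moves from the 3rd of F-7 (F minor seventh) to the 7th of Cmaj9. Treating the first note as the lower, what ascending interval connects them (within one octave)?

The 3rd of F-7 (F minor seventh) is Ab; the 7th of Cmaj9 is B.
Ab up to B is 3 semitones, a half step wider than a major second, so the interval is augmented.

augmented second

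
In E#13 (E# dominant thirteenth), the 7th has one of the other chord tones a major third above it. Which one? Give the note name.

F##

The chord tones of E# dominant thirteenth are E#, G##, B#, D#, F##, C##.
The 7th is D#. A major third above D# is F##.
F## is the chord's 9th.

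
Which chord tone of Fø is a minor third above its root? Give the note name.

Fø7 (F half-diminished seventh): F Ab Cb Eb.
The root is F. A minor third above F is Ab.
Ab is the chord's 3rd.

Ab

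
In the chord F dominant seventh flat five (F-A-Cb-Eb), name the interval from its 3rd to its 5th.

d3

3rd = A; 5th = Cb.
3 letter names make it a third; at 2 semitones (a whole step narrower than major) the quality is diminished.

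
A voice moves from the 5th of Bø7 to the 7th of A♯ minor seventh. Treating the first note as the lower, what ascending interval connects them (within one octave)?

Bø7 has F as its 5th, and A♯ minor seventh has G♯ as its 7th.
2 letter names make it a second; at 3 semitones (a half step wider than major) the quality is augmented.

A2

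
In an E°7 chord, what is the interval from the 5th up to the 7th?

The chord tones of Edim7 (E diminished seventh) are E G Bb Db.
5th = Bb; 7th = Db.
Bb up to Db is 3 semitones, a half step narrower than a major third, so the interval is minor.

minor 3rd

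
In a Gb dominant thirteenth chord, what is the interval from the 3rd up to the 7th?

The chord tones of Gb13 (Gb dominant thirteenth) are Gb–Bb–Db–Fb–Ab–Eb.
The 3rd is Bb and the 7th is Fb.
From Bb to Fb: 6 semitones over a fifth = diminished.

diminished fifth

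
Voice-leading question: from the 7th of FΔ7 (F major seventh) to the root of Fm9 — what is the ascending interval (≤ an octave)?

FΔ7 (F major seventh) has E as its 7th, and Fm9 has F as its root.
E up to F is 1 semitone, a half step narrower than a major second, so the interval is minor.

minor second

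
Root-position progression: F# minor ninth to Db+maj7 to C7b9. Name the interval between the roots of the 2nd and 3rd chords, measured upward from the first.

major seventh

The roots are Db and C.
Counting 7 letters and 11 half steps from Db gives a major seventh.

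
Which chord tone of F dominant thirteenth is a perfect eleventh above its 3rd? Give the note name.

The chord tones of F dominant thirteenth are F A C Eb G D.
The 3rd is A. A perfect eleventh above A is D.
D is the chord's 13th.

D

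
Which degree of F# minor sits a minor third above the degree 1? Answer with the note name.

The scale is F# G# A B C# D E.
The degree 1 is F#; a minor third above that is A — scale degree 3.

A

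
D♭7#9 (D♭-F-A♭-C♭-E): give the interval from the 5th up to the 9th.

augmented fifth

That puts A♭ below E.
A♭ up to E is 8 semitones, a half step wider than a perfect fifth, so the interval is augmented.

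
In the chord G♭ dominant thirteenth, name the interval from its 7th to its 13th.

M7

Spelling the chord: G♭ B♭ D♭ F♭ A♭ E♭.
The 7th is F♭ and the 13th is E♭.
F♭ up to E♭ spans 7 letter names and 11 semitones — a major seventh.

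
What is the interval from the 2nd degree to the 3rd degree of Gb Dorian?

minor 2nd

Gb dorian: Gb Ab Bbb Cb Db Eb Fb.
That puts Ab below Bbb.
Ab up to Bbb is 1 semitone, a half step narrower than a major second, so the interval is minor.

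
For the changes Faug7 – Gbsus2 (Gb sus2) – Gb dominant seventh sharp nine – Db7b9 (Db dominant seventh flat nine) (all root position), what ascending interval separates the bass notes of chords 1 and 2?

The roots are F and Gb.
2 letter names make it a second; at 1 semitone (a half step narrower than major) the quality is minor.

minor second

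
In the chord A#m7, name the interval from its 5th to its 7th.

minor third

The chord tones of A# minor seventh are A# C# E# G#.
5th = E#; 7th = G#.
E# up to G# is 3 semitones, a half step narrower than a major third, so the interval is minor.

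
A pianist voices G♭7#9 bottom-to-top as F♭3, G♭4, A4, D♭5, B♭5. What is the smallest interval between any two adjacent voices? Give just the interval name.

augmented second

Adjacent intervals: F♭3→G♭4 = major ninth; G♭4→A4 = augmented second; A4→D♭5 = diminished fourth; D♭5→B♭5 = major sixth.
The smallest is G♭4 to A4, an augmented second (3 semitones).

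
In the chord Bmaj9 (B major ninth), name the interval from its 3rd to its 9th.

The chord tones of B major ninth are B-D♯-F♯-A♯-C♯.
That puts D♯ below C♯.
From D♯ to C♯: 10 semitones over a seventh = minor.

minor 7th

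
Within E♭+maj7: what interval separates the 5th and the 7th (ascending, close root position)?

The chord tones of E♭maj7#5 are E♭ G B D.
5th = B; 7th = D.
3 letter names make it a third; at 3 semitones (a half step narrower than major) the quality is minor.

minor third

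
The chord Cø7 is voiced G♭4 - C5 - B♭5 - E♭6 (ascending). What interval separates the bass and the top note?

The outer voices are G♭4 and E♭6.
From G♭ to E♭ is 21 semitones, exactly the major thirteenth.

major thirteenth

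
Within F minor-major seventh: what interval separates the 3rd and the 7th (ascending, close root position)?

augmented fifth

FmM7 (F minor-major seventh) is spelled F–Ab–C–E.
That puts Ab below E.
Ab up to E is 8 semitones, a half step wider than a perfect fifth, so the interval is augmented.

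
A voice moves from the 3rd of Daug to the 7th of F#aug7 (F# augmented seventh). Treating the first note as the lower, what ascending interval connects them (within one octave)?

The 3rd of Daug is F#; the 7th of F#aug7 (F# augmented seventh) is E.
F# up to E is 10 semitones, a half step narrower than a major seventh, so the interval is minor.

minor seventh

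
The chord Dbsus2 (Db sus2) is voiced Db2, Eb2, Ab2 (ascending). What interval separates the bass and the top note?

The outer voices are Db2 and Ab2.
Db up to Ab spans 5 letter names and 7 semitones — a perfect fifth.

perfect fifth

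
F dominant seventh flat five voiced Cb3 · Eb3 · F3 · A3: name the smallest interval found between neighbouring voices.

Adjacent intervals: Cb3→Eb3 = major third; Eb3→F3 = major second; F3→A3 = major third.
The smallest is Eb3 to F3, a major second (2 semitones).

major second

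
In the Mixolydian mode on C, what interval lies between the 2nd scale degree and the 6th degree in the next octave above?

perfect twelfth

The scale runs C D E F G A Bb.
2nd scale degree = D; 6th scale degree (up an octave) = A.
Counting 12 letters and 19 half steps from D gives a perfect twelfth.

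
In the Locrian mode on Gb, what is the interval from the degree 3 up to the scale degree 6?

perfect 4th

Spelling the Locrian mode on Gb: Gb Abb Bbb Cb Dbb Ebb Fb.
So we need the interval from Bbb up to Ebb.
Counting 4 letters and 5 half steps from Bbb gives a perfect fourth.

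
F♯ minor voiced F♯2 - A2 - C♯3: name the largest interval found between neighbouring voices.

Adjacent intervals: F♯2→A2 = minor third; A2→C♯3 = major third.
The largest is A2 to C♯3, a major third (4 semitones).

major 3rd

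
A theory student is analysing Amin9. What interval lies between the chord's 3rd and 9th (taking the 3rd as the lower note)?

The chord tones of Am9 (A minor ninth) are A C E G B.
3rd = C; 9th = B.
From C to B is 11 semitones, exactly the major seventh.

major seventh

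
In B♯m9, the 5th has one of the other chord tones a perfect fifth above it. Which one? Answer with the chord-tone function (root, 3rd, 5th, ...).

9th

The chord tones of B♯min9 are B♯–D♯–F𝄪–A♯–C𝄪.
The 5th is F𝄪. A perfect fifth above F𝄪 is C𝄪.
C𝄪 is the chord's 9th.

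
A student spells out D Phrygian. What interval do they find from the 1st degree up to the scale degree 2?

m2

Spelling D Phrygian: D Eb F G A Bb C.
The 1st degree is D and the 2nd scale degree is Eb.
From D to Eb: 1 semitone over a second = minor.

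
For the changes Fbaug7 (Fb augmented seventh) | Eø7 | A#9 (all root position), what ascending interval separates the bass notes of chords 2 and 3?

The roots are E and A#.
4 letter names make it a fourth; at 6 semitones (a half step wider than perfect) the quality is augmented.

augmented fourth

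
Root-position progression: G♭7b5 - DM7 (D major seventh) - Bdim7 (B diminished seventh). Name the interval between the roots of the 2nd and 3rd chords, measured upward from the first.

The roots are D and B.
Counting 6 letters and 9 half steps from D gives a major sixth.

M6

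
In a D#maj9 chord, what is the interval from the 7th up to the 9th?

minor third

D#maj9 is spelled D#–F##–A#–C##–E#.
The 7th is C## and the 9th is E#.
3 letter names make it a third; at 3 semitones (a half step narrower than major) the quality is minor.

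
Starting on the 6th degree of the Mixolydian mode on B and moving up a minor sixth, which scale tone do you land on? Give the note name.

The scale is B C♯ D♯ E F♯ G♯ A.
The 6th degree is G♯; a minor sixth above that is E — scale degree 4.

E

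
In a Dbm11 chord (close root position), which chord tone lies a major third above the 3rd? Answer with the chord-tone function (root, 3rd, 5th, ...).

5th

Dbm11 is spelled Db–Fb–Ab–Cb–Eb–Gb.
The 3rd is Fb. A major third above Fb is Ab.
Ab is the chord's 5th.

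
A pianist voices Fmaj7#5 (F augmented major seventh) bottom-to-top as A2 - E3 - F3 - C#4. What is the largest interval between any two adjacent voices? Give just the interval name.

Adjacent intervals: A2→E3 = perfect fifth; E3→F3 = minor second; F3→C#4 = augmented fifth.
The largest is F3 to C#4, an augmented fifth (8 semitones).

A5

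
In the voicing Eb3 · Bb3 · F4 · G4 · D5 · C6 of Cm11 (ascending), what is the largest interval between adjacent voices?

m7

Adjacent intervals: Eb3→Bb3 = perfect fifth; Bb3→F4 = perfect fifth; F4→G4 = major second; G4→D5 = perfect fifth; D5→C6 = minor seventh.
The largest is D5 to C6, a minor seventh (10 semitones).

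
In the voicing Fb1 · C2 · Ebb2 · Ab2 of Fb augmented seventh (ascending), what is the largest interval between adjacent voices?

augmented 5th

Adjacent intervals: Fb1→C2 = augmented fifth; C2→Ebb2 = diminished third; Ebb2→Ab2 = augmented fourth.
The largest is Fb1 to C2, an augmented fifth (8 semitones).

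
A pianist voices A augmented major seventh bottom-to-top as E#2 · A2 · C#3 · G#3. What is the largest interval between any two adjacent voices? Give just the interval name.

perfect fifth

Adjacent intervals: E#2→A2 = diminished fourth; A2→C#3 = major third; C#3→G#3 = perfect fifth.
The largest is C#3 to G#3, a perfect fifth (7 semitones).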